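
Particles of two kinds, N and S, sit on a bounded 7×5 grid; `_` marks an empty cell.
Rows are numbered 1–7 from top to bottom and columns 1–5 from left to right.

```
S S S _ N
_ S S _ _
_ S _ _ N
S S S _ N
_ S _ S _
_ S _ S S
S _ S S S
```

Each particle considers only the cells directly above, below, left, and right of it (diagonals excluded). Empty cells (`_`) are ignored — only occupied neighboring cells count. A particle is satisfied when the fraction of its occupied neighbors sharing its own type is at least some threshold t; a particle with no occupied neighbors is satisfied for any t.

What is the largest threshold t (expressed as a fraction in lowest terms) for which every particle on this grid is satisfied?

Row 1: (1,1)S 1/1 · (1,2)S 3/3 · (1,3)S 2/2 · (1,5)N — no occupied neighbors
Row 2: (2,2)S 3/3 · (2,3)S 2/2
Row 3: (3,2)S 2/2 · (3,5)N 1/1
Row 4: (4,1)S 1/1 · (4,2)S 4/4 · (4,3)S 1/1 · (4,5)N 1/1
Row 5: (5,2)S 2/2 · (5,4)S 1/1
Row 6: (6,2)S 1/1 · (6,4)S 3/3 · (6,5)S 2/2
Row 7: (7,1)S — no occupied neighbors · (7,3)S 1/1 · (7,4)S 3/3 · (7,5)S 2/2
The smallest same-type fraction is 1/1 at (1,1), which reduces to 1/1. Any threshold above that leaves this particle unsatisfied.

1/1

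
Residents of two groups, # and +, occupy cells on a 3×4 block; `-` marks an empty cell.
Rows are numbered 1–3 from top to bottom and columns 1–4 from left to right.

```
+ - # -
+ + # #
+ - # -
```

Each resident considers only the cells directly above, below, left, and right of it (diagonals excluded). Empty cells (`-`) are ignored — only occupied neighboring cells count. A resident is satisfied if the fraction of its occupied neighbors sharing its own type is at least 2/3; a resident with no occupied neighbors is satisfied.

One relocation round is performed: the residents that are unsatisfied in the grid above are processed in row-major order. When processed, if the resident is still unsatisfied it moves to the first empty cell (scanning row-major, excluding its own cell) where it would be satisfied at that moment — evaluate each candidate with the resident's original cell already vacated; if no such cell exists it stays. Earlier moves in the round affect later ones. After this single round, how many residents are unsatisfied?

1

Initially unsatisfied (in order): (2,2).
  (2,2): no empty cell satisfies it; stays.
Resulting grid:
+ - # -
+ + # #
+ - # -
Unsatisfied now: (2,2).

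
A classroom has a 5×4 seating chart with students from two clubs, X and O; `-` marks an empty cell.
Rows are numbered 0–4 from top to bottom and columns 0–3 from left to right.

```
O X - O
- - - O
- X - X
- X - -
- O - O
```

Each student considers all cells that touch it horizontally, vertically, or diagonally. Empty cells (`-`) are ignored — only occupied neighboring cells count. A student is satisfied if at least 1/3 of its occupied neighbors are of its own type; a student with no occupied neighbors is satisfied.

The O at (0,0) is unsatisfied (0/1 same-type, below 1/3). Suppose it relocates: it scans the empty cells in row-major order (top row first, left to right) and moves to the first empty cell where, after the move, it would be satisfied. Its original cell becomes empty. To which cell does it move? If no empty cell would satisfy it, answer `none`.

(0,2)

Vacating (0,0). Empty cells in order:
  (0,2): 2/3 same-type → satisfied — stop here.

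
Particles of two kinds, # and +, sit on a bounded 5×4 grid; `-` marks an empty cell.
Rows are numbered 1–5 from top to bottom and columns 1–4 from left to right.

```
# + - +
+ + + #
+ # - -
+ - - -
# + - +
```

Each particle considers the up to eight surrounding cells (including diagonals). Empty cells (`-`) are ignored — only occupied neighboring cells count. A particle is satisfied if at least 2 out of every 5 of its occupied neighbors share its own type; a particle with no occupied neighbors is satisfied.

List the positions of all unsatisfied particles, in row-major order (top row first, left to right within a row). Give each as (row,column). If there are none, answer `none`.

Row 1: (1,1)# 0/3 ✗ · (1,2)+ 3/4 ✓ · (1,4)+ 1/2 ✓
Row 2: (2,1)+ 3/5 ✓ · (2,2)+ 4/6 ✓ · (2,3)+ 3/5 ✓ · (2,4)# 0/2 ✗
Row 3: (3,1)+ 3/4 ✓ · (3,2)# 0/5 ✗
Row 4: (4,1)+ 2/4 ✓
Row 5: (5,1)# 0/2 ✗ · (5,2)+ 1/2 ✓ · (5,4)+ 0/0 ✓

(1,1), (2,4), (3,2), (5,1)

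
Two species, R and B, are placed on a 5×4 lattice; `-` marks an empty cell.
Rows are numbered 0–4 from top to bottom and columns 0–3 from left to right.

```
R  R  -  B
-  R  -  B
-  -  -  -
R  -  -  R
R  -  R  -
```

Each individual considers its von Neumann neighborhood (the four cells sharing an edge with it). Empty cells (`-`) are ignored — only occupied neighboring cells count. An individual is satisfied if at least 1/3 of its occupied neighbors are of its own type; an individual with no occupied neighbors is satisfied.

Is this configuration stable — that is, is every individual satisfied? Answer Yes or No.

Yes

Row 0: (0,0)R 1/1 ✓ · (0,1)R 2/2 ✓ · (0,3)B 1/1 ✓
Row 1: (1,1)R 1/1 ✓ · (1,3)B 1/1 ✓
Row 3: (3,0)R 1/1 ✓ · (3,3)R 0/0 ✓
Row 4: (4,0)R 1/1 ✓ · (4,2)R 0/0 ✓
All meet the threshold, so the configuration is stable.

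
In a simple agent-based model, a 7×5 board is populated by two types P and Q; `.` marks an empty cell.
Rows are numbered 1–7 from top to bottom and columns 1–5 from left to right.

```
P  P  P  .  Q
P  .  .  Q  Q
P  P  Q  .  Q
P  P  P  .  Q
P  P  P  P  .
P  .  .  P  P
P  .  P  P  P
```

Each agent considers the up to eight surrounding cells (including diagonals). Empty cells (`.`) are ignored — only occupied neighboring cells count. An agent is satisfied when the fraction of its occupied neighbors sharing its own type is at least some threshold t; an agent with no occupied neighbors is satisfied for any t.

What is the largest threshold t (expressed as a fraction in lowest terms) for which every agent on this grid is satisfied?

1/4

Row 1: (1,1)P 2/2 · (1,2)P 3/3 · (1,3)P 1/2 · (1,5)Q 2/2
Row 2: (2,1)P 4/4 · (2,4)Q 4/5 · (2,5)Q 3/3
Row 3: (3,1)P 4/4 · (3,2)P 5/6 · (3,3)Q 1/4 · (3,5)Q 3/3
Row 4: (4,1)P 5/5 · (4,2)P 7/8 · (4,3)P 5/6 · (4,5)Q 1/2
Row 5: (5,1)P 4/4 · (5,2)P 6/6 · (5,3)P 5/5 · (5,4)P 4/5
Row 6: (6,1)P 3/3 · (6,4)P 6/6 · (6,5)P 4/4
Row 7: (7,1)P 1/1 · (7,3)P 2/2 · (7,4)P 4/4 · (7,5)P 3/3
The smallest same-type fraction is 1/4 at (3,3), which reduces to 1/4. Any threshold above that leaves this agent unsatisfied.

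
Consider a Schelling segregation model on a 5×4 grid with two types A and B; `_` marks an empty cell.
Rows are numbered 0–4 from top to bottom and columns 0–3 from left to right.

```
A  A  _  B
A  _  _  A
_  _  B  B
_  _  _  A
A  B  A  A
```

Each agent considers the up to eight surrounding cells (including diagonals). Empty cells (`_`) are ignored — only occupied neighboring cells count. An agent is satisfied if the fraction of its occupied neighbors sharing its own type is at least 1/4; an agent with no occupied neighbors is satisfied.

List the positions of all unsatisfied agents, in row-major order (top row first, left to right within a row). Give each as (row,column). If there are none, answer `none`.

(0,3), (1,3), (4,0), (4,1)

(0,0)A 2/2 ✓
(0,1)A 2/2 ✓
(0,3)B 0/1 ✗
(1,0)A 2/2 ✓
(1,3)A 0/3 ✗
(2,2)B 1/3 ✓
(2,3)B 1/3 ✓
(3,3)A 2/4 ✓
(4,0)A 0/1 ✗
(4,1)B 0/2 ✗
(4,2)A 2/3 ✓
(4,3)A 2/2 ✓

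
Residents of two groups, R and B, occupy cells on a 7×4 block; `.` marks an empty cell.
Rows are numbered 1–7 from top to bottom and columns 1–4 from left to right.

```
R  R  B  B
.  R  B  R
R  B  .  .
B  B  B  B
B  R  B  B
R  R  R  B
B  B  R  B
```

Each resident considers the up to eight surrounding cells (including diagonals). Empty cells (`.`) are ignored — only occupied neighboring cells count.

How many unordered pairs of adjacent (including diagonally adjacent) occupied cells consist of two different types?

Scan each occupied cell's neighbors to the right and below (and the two forward diagonals) so each pair is counted once.
Row 1: R(1,1)–R(1,2)= R(1,1)–R(2,2)= R(1,2)–B(1,3)≠ R(1,2)–R(2,2)= R(1,2)–B(2,3)≠ B(1,3)–B(1,4)= B(1,3)–B(2,3)= B(1,3)–R(2,4)≠ B(1,3)–R(2,2)≠ B(1,4)–R(2,4)≠ B(1,4)–B(2,3)=  → 5/11 unlike.
Row 2: R(2,2)–B(2,3)≠ R(2,2)–B(3,2)≠ R(2,2)–R(3,1)= B(2,3)–R(2,4)≠ B(2,3)–B(3,2)=  → 3/5 unlike.
Row 3: R(3,1)–B(3,2)≠ R(3,1)–B(4,1)≠ R(3,1)–B(4,2)≠ B(3,2)–B(4,2)= B(3,2)–B(4,3)= B(3,2)–B(4,1)=  → 3/6 unlike.
Row 4: B(4,1)–B(4,2)= B(4,1)–B(5,1)= B(4,1)–R(5,2)≠ B(4,2)–B(4,3)= B(4,2)–R(5,2)≠ B(4,2)–B(5,3)= B(4,2)–B(5,1)= B(4,3)–B(4,4)= B(4,3)–B(5,3)= B(4,3)–B(5,4)= B(4,3)–R(5,2)≠ B(4,4)–B(5,4)= B(4,4)–B(5,3)=  → 3/13 unlike.
Row 5: B(5,1)–R(5,2)≠ B(5,1)–R(6,1)≠ B(5,1)–R(6,2)≠ R(5,2)–B(5,3)≠ R(5,2)–R(6,2)= R(5,2)–R(6,3)= R(5,2)–R(6,1)= B(5,3)–B(5,4)= B(5,3)–R(6,3)≠ B(5,3)–B(6,4)= B(5,3)–R(6,2)≠ B(5,4)–B(6,4)= B(5,4)–R(6,3)≠  → 7/13 unlike.
Row 6: R(6,1)–R(6,2)= R(6,1)–B(7,1)≠ R(6,1)–B(7,2)≠ R(6,2)–R(6,3)= R(6,2)–B(7,2)≠ R(6,2)–R(7,3)= R(6,2)–B(7,1)≠ R(6,3)–B(6,4)≠ R(6,3)–R(7,3)= R(6,3)–B(7,4)≠ R(6,3)–B(7,2)≠ B(6,4)–B(7,4)= B(6,4)–R(7,3)≠  → 8/13 unlike.
Row 7: B(7,1)–B(7,2)= B(7,2)–R(7,3)≠ R(7,3)–B(7,4)≠  → 2/3 unlike.
Total adjacent occupied pairs: 64; unlike-type pairs: 31.

31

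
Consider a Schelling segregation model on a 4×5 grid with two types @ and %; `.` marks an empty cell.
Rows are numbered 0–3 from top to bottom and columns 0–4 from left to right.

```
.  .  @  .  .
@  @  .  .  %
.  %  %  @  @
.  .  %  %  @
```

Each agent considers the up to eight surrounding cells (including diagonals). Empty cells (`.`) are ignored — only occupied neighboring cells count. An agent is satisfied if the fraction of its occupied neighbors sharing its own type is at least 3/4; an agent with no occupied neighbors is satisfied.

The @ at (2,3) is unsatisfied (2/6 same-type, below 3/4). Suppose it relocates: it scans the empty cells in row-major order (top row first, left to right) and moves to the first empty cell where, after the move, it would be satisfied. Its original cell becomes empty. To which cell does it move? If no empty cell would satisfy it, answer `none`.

(0,0)

Vacating (2,3). Empty cells in order:
  (0,0): 2/2 same-type → satisfied — stop here.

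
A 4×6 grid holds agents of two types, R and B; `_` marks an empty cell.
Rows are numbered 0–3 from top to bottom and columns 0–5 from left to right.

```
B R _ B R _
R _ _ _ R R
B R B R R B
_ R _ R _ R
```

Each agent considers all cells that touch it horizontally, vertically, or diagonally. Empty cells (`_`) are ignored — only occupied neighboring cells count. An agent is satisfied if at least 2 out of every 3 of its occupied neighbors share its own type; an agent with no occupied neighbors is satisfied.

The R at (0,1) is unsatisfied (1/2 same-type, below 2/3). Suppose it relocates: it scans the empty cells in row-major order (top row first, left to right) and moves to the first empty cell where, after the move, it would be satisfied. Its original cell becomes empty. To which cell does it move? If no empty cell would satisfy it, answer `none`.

(0,5)

Vacating (0,1). Empty cells in order:
  (0,2): 0/1 same-type → still unsatisfied.
  (0,5): 3/3 same-type → satisfied — stop here.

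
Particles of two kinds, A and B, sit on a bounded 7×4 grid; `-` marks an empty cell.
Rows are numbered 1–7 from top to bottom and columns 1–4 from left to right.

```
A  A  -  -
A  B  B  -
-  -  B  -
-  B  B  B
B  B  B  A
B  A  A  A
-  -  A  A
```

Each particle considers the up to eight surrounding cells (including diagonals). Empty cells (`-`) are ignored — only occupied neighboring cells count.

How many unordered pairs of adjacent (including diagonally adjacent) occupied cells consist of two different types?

Scan each occupied cell's neighbors to the right and below (and the two forward diagonals) so each pair is counted once.
Row 1: A(1,1)–A(1,2)= A(1,1)–A(2,1)= A(1,1)–B(2,2)≠ A(1,2)–B(2,2)≠ A(1,2)–B(2,3)≠ A(1,2)–A(2,1)=  → 3/6 unlike.
Row 2: A(2,1)–B(2,2)≠ B(2,2)–B(2,3)= B(2,2)–B(3,3)= B(2,3)–B(3,3)=  → 1/4 unlike.
Row 3: B(3,3)–B(4,3)= B(3,3)–B(4,4)= B(3,3)–B(4,2)=  → 0/3 unlike.
Row 4: B(4,2)–B(4,3)= B(4,2)–B(5,2)= B(4,2)–B(5,3)= B(4,2)–B(5,1)= B(4,3)–B(4,4)= B(4,3)–B(5,3)= B(4,3)–A(5,4)≠ B(4,3)–B(5,2)= B(4,4)–A(5,4)≠ B(4,4)–B(5,3)=  → 2/10 unlike.
Row 5: B(5,1)–B(5,2)= B(5,1)–B(6,1)= B(5,1)–A(6,2)≠ B(5,2)–B(5,3)= B(5,2)–A(6,2)≠ B(5,2)–A(6,3)≠ B(5,2)–B(6,1)= B(5,3)–A(5,4)≠ B(5,3)–A(6,3)≠ B(5,3)–A(6,4)≠ B(5,3)–A(6,2)≠ A(5,4)–A(6,4)= A(5,4)–A(6,3)=  → 7/13 unlike.
Row 6: B(6,1)–A(6,2)≠ A(6,2)–A(6,3)= A(6,2)–A(7,3)= A(6,3)–A(6,4)= A(6,3)–A(7,3)= A(6,3)–A(7,4)= A(6,4)–A(7,4)= A(6,4)–A(7,3)=  → 1/8 unlike.
Row 7: A(7,3)–A(7,4)=  → 0/1 unlike.
Total adjacent occupied pairs: 45; unlike-type pairs: 14.

14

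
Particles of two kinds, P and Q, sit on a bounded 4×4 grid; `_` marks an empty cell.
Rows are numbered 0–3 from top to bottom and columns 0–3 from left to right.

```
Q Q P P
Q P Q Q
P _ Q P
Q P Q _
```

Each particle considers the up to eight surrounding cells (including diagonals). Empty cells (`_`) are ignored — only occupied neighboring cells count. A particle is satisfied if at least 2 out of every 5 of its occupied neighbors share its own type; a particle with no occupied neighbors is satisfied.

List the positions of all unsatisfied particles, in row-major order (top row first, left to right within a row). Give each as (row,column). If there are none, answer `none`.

(0,3), (1,1), (2,3), (3,0), (3,1), (3,2)

Row 0: (0,0)Q 2/3 ✓ · (0,1)Q 3/5 ✓ · (0,2)P 2/5 ✓ · (0,3)P 1/3 ✗
Row 1: (1,0)Q 2/4 ✓ · (1,1)P 2/7 ✗ · (1,2)Q 3/7 ✓ · (1,3)Q 2/5 ✓
Row 2: (2,0)P 2/4 ✓ · (2,2)Q 3/6 ✓ · (2,3)P 0/4 ✗
Row 3: (3,0)Q 0/2 ✗ · (3,1)P 1/4 ✗ · (3,2)Q 1/3 ✗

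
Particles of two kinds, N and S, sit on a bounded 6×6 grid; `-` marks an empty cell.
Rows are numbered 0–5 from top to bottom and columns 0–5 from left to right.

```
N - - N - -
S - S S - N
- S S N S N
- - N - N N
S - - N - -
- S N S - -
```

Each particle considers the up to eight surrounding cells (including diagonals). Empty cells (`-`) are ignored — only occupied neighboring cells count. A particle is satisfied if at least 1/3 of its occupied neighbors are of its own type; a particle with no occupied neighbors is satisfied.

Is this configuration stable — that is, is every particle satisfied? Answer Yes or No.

No

(0,0)N 0/1 ✗
(0,3)N 0/2 ✗
(1,0)S 1/2 ✓
(1,2)S 3/5 ✓
(1,3)S 3/5 ✓
(1,5)N 1/2 ✓
(2,1)S 3/4 ✓
(2,2)S 3/5 ✓
(2,3)N 2/6 ✓
(2,4)S 1/6 ✗
(2,5)N 3/4 ✓
(3,2)N 2/4 ✓
(3,4)N 4/5 ✓
(3,5)N 2/3 ✓
(4,0)S 1/1 ✓
(4,3)N 3/4 ✓
(5,1)S 1/2 ✓
(5,2)N 1/3 ✓
(5,3)S 0/2 ✗
For instance (0,0) has only 0/1 same-type neighbors, below 1/3.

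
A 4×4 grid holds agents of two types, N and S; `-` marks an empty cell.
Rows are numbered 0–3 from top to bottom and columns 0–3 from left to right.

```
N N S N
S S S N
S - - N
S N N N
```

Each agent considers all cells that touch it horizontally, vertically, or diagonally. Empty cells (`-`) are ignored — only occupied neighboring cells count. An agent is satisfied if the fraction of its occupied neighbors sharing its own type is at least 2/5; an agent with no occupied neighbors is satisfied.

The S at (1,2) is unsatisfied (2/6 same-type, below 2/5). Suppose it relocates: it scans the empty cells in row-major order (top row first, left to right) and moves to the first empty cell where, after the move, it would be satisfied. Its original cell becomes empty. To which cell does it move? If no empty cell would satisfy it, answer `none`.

Vacating (1,2). Empty cells in order:
  (2,1): 4/6 same-type → satisfied — stop here.

(2,1)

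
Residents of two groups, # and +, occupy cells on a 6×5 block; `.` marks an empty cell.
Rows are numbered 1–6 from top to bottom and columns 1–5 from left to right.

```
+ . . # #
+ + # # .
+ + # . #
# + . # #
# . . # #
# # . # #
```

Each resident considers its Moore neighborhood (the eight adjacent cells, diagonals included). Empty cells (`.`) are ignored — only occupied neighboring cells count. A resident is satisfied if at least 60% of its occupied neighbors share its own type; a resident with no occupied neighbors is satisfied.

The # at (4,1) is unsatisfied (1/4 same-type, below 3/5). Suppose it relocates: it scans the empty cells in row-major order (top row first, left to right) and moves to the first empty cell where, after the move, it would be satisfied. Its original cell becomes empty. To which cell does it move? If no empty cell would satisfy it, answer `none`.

(1,3)

Vacating (4,1). Empty cells in order:
  (1,2): 1/4 same-type → still unsatisfied.
  (1,3): 3/4 same-type → satisfied — stop here.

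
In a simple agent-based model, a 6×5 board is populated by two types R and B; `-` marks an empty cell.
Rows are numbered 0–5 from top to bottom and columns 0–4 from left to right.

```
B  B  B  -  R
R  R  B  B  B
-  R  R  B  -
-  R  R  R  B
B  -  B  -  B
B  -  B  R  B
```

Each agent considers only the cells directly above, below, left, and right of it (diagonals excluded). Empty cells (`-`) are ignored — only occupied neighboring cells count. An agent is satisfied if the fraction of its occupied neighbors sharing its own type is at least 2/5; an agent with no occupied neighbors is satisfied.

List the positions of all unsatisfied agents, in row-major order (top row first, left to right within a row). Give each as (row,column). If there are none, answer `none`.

(0,0)B 1/2 satisfied
(0,1)B 2/3 satisfied
(0,2)B 2/2 satisfied
(0,4)R 0/1 not
(1,0)R 1/2 satisfied
(1,1)R 2/4 satisfied
(1,2)B 2/4 satisfied
(1,3)B 3/3 satisfied
(1,4)B 1/2 satisfied
(2,1)R 3/3 satisfied
(2,2)R 2/4 satisfied
(2,3)B 1/3 not
(3,1)R 2/2 satisfied
(3,2)R 3/4 satisfied
(3,3)R 1/3 not
(3,4)B 1/2 satisfied
(4,0)B 1/1 satisfied
(4,2)B 1/2 satisfied
(4,4)B 2/2 satisfied
(5,0)B 1/1 satisfied
(5,2)B 1/2 satisfied
(5,3)R 0/2 not
(5,4)B 1/2 satisfied

(0,4), (2,3), (3,3), (5,3)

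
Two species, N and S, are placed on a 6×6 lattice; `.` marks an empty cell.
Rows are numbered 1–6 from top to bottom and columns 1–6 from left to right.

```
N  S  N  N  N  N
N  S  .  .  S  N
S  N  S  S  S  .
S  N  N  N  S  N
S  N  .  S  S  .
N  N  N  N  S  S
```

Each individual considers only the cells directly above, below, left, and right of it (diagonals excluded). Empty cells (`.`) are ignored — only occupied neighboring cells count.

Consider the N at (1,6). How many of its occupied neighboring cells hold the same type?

2

Occupied neighbors of (1,6): (2,6)=N, (1,5)=N.
Same type (N): 2 of 2.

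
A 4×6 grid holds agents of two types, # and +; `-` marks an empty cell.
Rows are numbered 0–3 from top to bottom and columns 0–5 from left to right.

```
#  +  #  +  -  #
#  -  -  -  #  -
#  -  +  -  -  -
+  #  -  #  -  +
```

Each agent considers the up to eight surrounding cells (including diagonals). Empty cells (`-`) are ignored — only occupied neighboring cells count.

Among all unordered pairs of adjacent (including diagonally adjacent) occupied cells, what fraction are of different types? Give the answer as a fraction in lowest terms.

Scan each occupied cell's neighbors to the right and below (and the two forward diagonals) so each pair is counted once.
Row 0: #(0,0)–+(0,1)≠ #(0,0)–#(1,0)= +(0,1)–#(0,2)≠ +(0,1)–#(1,0)≠ #(0,2)–+(0,3)≠ +(0,3)–#(1,4)≠ #(0,5)–#(1,4)=  → 5/7 unlike.
Row 1: #(1,0)–#(2,0)=  → 0/1 unlike.
Row 2: #(2,0)–+(3,0)≠ #(2,0)–#(3,1)= +(2,2)–#(3,3)≠ +(2,2)–#(3,1)≠  → 3/4 unlike.
Row 3: +(3,0)–#(3,1)≠  → 1/1 unlike.
Total adjacent occupied pairs: 13; unlike-type pairs: 9.
9/13 is already in lowest terms.

9/13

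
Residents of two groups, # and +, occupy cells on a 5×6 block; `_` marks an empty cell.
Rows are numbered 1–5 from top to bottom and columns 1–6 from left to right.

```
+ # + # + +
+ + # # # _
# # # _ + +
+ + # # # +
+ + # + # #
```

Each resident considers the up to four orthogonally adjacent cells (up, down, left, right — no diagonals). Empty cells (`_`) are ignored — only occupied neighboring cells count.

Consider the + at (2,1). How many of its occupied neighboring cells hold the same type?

2

Occupied neighbors of (2,1): (1,1)=+, (3,1)=#, (2,2)=+.
Same type (+): 2 of 3.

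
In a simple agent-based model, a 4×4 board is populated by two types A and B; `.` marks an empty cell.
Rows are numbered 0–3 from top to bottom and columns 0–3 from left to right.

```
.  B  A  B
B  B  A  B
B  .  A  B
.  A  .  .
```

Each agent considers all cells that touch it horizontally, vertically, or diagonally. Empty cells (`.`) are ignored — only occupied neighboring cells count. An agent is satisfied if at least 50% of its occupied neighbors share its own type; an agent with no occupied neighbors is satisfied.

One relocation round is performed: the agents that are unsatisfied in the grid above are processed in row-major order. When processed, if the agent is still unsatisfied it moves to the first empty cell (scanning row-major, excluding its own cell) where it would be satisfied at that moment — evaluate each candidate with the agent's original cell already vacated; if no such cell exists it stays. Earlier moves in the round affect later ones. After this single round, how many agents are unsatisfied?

1

Initially unsatisfied (in order): (0,2), (0,3), (1,2), (1,3), (2,2), (2,3).
  (0,2) → (2,1).
  (0,3): now satisfied by earlier moves; stays.
  (1,2) → (3,0).
  (1,3): now satisfied by earlier moves; stays.
  (2,2) → (3,2).
  (2,3): now satisfied by earlier moves; stays.
Resulting grid:
. B . B
B B . B
B A . B
A A A .
Unsatisfied now: (2,0).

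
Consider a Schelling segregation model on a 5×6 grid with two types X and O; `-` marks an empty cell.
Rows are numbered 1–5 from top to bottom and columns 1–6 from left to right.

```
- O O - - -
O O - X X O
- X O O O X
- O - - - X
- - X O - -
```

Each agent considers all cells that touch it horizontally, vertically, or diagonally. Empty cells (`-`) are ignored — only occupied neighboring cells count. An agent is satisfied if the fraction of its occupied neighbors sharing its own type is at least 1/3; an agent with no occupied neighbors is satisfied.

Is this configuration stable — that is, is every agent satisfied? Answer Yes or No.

(1,2)O 3/3 ✓
(1,3)O 2/3 ✓
(2,1)O 2/3 ✓
(2,2)O 4/5 ✓
(2,4)X 1/5 ✗
(2,5)X 2/5 ✓
(2,6)O 1/3 ✓
(3,2)X 0/4 ✗
(3,3)O 3/5 ✓
(3,4)O 2/4 ✓
(3,5)O 2/6 ✓
(3,6)X 2/4 ✓
(4,2)O 1/3 ✓
(4,6)X 1/2 ✓
(5,3)X 0/2 ✗
(5,4)O 0/1 ✗
For instance (2,4) has only 1/5 same-type neighbors, below 1/3.

No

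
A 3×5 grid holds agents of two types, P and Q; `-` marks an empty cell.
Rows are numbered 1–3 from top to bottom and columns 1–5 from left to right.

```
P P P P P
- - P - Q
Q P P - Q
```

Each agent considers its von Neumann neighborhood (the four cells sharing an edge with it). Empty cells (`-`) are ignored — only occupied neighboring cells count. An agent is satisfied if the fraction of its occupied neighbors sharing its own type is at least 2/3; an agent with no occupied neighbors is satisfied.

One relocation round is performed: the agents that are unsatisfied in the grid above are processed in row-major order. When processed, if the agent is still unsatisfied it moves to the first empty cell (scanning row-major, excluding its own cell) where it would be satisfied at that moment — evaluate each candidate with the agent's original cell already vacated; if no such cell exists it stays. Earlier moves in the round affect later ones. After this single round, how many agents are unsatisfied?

1

Initially unsatisfied (in order): (1,5), (2,5), (3,1), (3,2).
  (1,5) → (2,2).
  (2,5): now satisfied by earlier moves; stays.
  (3,1): no empty cell satisfies it; stays.
  (3,2): now satisfied by earlier moves; stays.
Resulting grid:
P P P P -
- P P - Q
Q P P - Q
Unsatisfied now: (3,1).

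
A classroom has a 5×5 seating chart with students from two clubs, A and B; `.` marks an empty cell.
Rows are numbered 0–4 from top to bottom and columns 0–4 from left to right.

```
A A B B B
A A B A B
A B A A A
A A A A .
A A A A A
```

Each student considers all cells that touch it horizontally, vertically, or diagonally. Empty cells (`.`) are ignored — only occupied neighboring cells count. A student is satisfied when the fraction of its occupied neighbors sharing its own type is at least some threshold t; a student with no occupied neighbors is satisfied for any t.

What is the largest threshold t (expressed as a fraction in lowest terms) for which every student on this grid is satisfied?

1/8

(0,0)A 3/3
(0,1)A 3/5
(0,2)B 2/5
(0,3)B 4/5
(0,4)B 2/3
(1,0)A 4/5
(1,1)A 5/8
(1,2)B 3/8
(1,3)A 3/8
(1,4)B 2/5
(2,0)A 4/5
(2,1)B 1/8
(2,2)A 6/8
(2,3)A 5/7
(2,4)A 3/4
(3,0)A 4/5
(3,1)A 7/8
(3,2)A 7/8
(3,3)A 7/7
(4,0)A 3/3
(4,1)A 5/5
(4,2)A 5/5
(4,3)A 4/4
(4,4)A 2/2
The smallest same-type fraction is 1/8 at (2,1), which reduces to 1/8. Any threshold above that leaves this student unsatisfied.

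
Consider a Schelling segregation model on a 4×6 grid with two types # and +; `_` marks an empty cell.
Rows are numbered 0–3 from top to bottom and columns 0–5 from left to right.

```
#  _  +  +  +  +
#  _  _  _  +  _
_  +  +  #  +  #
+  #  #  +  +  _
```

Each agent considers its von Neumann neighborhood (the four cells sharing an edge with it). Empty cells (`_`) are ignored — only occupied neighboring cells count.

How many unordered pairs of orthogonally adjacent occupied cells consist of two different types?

8

Scan each occupied cell's neighbors to the right and below so each pair is counted once.
Row 0: #(0,0)–#(1,0)= +(0,2)–+(0,3)= +(0,3)–+(0,4)= +(0,4)–+(0,5)= +(0,4)–+(1,4)=  → 0/5 unlike.
Row 1: +(1,4)–+(2,4)=  → 0/1 unlike.
Row 2: +(2,1)–+(2,2)= +(2,1)–#(3,1)≠ +(2,2)–#(2,3)≠ +(2,2)–#(3,2)≠ #(2,3)–+(2,4)≠ #(2,3)–+(3,3)≠ +(2,4)–#(2,5)≠ +(2,4)–+(3,4)=  → 6/8 unlike.
Row 3: +(3,0)–#(3,1)≠ #(3,1)–#(3,2)= #(3,2)–+(3,3)≠ +(3,3)–+(3,4)=  → 2/4 unlike.
Total adjacent occupied pairs: 18; unlike-type pairs: 8.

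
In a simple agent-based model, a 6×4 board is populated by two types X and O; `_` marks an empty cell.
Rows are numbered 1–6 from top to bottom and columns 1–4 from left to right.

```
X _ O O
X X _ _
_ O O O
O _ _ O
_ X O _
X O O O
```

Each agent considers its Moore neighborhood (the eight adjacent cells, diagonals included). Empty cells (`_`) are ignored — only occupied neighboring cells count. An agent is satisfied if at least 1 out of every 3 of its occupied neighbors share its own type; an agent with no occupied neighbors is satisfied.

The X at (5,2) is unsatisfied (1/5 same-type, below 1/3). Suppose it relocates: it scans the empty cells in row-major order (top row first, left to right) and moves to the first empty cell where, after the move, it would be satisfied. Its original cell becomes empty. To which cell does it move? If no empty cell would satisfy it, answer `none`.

(1,2)

Vacating (5,2). Empty cells in order:
  (1,2): 3/4 same-type → satisfied — stop here.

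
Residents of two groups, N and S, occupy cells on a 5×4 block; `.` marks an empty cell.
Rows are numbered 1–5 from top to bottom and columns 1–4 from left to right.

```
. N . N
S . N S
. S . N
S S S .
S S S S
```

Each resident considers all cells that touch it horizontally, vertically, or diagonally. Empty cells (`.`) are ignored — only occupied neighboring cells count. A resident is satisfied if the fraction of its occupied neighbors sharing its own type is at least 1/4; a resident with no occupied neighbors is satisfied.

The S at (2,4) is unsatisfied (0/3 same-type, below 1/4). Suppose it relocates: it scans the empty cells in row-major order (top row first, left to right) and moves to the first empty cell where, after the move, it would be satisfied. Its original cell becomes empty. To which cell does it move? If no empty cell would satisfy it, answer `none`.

(1,1)

Vacating (2,4). Empty cells in order:
  (1,1): 1/2 same-type → satisfied — stop here.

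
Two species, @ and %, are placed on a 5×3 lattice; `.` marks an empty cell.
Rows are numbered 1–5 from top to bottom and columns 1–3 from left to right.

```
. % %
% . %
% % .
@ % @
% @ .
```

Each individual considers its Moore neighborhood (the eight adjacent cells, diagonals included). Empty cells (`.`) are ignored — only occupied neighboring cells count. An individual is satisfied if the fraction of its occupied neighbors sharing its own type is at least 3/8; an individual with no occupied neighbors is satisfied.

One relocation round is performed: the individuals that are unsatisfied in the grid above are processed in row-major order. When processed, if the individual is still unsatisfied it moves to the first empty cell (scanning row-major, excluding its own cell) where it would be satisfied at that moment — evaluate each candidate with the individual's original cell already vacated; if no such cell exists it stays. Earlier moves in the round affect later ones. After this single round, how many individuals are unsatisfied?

Initially unsatisfied (in order): (4,1), (4,3), (5,1).
  (4,1) → (5,3).
  (4,3): now satisfied by earlier moves; stays.
  (5,1): now satisfied by earlier moves; stays.
Resulting grid:
. % %
% . %
% % .
. % @
% @ @
All satisfied now.

0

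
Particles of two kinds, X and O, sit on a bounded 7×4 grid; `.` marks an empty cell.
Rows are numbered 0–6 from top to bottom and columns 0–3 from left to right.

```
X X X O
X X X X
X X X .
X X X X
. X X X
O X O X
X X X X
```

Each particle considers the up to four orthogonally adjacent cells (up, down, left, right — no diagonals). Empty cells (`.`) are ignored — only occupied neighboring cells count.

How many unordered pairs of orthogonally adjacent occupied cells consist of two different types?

Scan each occupied cell's neighbors to the right and below so each pair is counted once.
From row 0: 2 unlike of 7 pairs (running 2/7).
From row 1: 0 unlike of 6 pairs (running 2/13).
From row 2: 0 unlike of 5 pairs (running 2/18).
From row 3: 0 unlike of 6 pairs (running 2/24).
From row 4: 1 unlike of 5 pairs (running 3/29).
From row 5: 5 unlike of 7 pairs (running 8/36).
From row 6: 0 unlike of 3 pairs (running 8/39).
Total adjacent occupied pairs: 39; unlike-type pairs: 8.

8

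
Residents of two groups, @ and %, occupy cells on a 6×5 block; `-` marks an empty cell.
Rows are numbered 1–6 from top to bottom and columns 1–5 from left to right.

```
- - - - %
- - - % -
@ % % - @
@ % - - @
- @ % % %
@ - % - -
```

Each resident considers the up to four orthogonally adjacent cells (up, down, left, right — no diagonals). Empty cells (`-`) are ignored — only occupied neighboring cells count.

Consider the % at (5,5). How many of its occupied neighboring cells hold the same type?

Occupied neighbors of (5,5): (4,5)=@, (5,4)=%.
Same type (%): 1 of 2.

1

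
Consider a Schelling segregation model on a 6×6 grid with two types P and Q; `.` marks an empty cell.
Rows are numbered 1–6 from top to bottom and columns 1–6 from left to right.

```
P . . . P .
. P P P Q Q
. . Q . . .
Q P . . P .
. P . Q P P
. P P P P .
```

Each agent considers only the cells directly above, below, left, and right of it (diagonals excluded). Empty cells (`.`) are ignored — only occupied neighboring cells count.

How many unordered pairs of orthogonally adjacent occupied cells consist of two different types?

Scan each occupied cell's neighbors to the right and below so each pair is counted once.
From row 1: 1 unlike of 1 pairs (running 1/1).
From row 2: 2 unlike of 5 pairs (running 3/6).
From row 4: 1 unlike of 3 pairs (running 4/9).
From row 5: 2 unlike of 5 pairs (running 6/14).
From row 6: 0 unlike of 3 pairs (running 6/17).
Total adjacent occupied pairs: 17; unlike-type pairs: 6.

6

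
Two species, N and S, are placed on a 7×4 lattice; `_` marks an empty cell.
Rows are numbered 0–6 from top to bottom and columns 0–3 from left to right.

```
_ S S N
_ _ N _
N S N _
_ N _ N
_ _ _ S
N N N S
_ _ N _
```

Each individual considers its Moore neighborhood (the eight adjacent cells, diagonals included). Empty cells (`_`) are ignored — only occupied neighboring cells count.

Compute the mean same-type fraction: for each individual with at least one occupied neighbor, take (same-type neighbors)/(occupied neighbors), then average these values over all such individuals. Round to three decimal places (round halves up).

(0,1)S 1/2
(0,2)S 1/3
(0,3)N 1/2
(1,2)N 2/5
(2,0)N 1/2
(2,1)S 0/4
(2,2)N 3/4
(3,1)N 2/3
(3,3)N 1/2
(4,3)S 1/3
(5,0)N 1/1
(5,1)N 3/3
(5,2)N 2/4
(5,3)S 1/3
(6,2)N 2/3
Sum over 15 individuals: 1/2 + 1/3 + 1/2 + 2/5 + 1/2 + 0/4 + 3/4 + 2/3 + 1/2 + 1/3 + 1/1 + 3/3 + 2/4 + 1/3 + 2/3 = 479/60; mean = 479/60 ÷ 15 = 479/900 = 0.532222… → 0.532.

0.532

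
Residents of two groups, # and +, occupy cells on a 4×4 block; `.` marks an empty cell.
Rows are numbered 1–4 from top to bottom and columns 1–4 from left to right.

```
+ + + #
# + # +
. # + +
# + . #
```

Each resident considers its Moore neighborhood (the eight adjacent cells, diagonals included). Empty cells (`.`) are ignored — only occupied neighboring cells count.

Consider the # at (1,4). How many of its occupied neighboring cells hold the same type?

1

Occupied neighbors of (1,4): (1,3)=+, (2,3)=#, (2,4)=+.
Same type (#): 1 of 3.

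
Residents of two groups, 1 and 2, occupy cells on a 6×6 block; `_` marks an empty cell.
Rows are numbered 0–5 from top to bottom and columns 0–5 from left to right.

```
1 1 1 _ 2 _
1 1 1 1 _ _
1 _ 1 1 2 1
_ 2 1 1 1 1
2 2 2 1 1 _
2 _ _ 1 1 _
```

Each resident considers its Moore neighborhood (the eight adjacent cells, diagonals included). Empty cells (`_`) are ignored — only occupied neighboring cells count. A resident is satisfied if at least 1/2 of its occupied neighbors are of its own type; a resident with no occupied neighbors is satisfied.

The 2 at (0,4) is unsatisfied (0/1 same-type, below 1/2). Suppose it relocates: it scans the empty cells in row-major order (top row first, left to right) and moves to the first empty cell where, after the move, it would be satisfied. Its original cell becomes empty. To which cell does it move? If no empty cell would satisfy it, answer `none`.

(0,5)

Vacating (0,4). Empty cells in order:
  (0,3): 0/3 same-type → still unsatisfied.
  (0,5): 0/0 same-type → satisfied — stop here.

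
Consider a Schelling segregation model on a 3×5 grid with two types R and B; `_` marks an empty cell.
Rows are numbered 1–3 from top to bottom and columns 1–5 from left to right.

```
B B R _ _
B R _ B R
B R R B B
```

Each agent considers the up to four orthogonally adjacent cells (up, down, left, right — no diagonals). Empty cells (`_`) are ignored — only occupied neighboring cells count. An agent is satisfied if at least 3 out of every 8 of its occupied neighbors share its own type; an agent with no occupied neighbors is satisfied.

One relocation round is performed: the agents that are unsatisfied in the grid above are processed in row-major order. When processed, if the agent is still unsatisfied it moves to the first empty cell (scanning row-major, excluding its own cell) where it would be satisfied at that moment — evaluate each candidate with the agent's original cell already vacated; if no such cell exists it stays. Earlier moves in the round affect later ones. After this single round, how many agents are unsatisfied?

0

Initially unsatisfied (in order): (1,2), (1,3), (2,2), (2,5).
  (1,2) → (1,4).
  (1,3) → (1,2).
  (2,2): now satisfied by earlier moves; stays.
  (2,5) → (1,3).
Resulting grid:
B R R B _
B R _ B _
B R R B B
All satisfied now.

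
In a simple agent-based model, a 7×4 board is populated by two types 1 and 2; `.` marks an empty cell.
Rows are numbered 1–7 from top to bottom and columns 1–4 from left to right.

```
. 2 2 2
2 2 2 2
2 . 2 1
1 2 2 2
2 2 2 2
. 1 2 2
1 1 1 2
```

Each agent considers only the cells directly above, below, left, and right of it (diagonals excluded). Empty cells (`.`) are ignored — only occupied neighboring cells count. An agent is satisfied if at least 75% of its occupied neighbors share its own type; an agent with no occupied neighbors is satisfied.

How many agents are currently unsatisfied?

(1,2)2 2/2 ✓
(1,3)2 3/3 ✓
(1,4)2 2/2 ✓
(2,1)2 2/2 ✓
(2,2)2 3/3 ✓
(2,3)2 4/4 ✓
(2,4)2 2/3 ✗
(3,1)2 1/2 ✗
(3,3)2 2/3 ✗
(3,4)1 0/3 ✗
(4,1)1 0/3 ✗
(4,2)2 2/3 ✗
(4,3)2 4/4 ✓
(4,4)2 2/3 ✗
(5,1)2 1/2 ✗
(5,2)2 3/4 ✓
(5,3)2 4/4 ✓
(5,4)2 3/3 ✓
(6,2)1 1/3 ✗
(6,3)2 2/4 ✗
(6,4)2 3/3 ✓
(7,1)1 1/1 ✓
(7,2)1 3/3 ✓
(7,3)1 1/3 ✗
(7,4)2 1/2 ✗
Unsatisfied: (2,4), (3,1), (3,3), (3,4), (4,1), (4,2), (4,4), (5,1), (6,2), (6,3), (7,3), (7,4) — 12 in total.

12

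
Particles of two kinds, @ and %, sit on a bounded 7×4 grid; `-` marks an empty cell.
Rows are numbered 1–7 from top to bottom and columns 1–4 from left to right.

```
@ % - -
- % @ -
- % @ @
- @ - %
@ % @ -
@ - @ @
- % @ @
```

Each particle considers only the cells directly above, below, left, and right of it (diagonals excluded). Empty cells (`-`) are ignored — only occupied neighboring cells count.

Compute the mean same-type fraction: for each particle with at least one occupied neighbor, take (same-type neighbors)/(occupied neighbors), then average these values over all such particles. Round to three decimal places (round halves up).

Row 1: (1,1)@ 0/1 · (1,2)% 1/2
Row 2: (2,2)% 2/3 · (2,3)@ 1/2
Row 3: (3,2)% 1/3 · (3,3)@ 2/3 · (3,4)@ 1/2
Row 4: (4,2)@ 0/2 · (4,4)% 0/1
Row 5: (5,1)@ 1/2 · (5,2)% 0/3 · (5,3)@ 1/2
Row 6: (6,1)@ 1/1 · (6,3)@ 3/3 · (6,4)@ 2/2
Row 7: (7,2)% 0/1 · (7,3)@ 2/3 · (7,4)@ 2/2
Sum over 18 particles: 0/1 + 1/2 + 2/3 + 1/2 + 1/3 + 2/3 + 1/2 + 0/2 + 0/1 + 1/2 + 0/3 + 1/2 + 1/1 + 3/3 + 2/2 + 0/1 + 2/3 + 2/2 = 53/6; mean = 53/6 ÷ 18 = 53/108 = 0.490740… → 0.491.

0.491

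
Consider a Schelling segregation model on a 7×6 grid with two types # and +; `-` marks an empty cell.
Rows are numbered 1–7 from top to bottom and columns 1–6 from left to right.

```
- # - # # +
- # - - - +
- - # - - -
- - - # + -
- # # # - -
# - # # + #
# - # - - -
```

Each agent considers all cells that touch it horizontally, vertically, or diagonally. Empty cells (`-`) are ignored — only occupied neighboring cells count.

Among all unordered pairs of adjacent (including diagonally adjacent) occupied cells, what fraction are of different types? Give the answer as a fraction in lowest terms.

7/26

Scan each occupied cell's neighbors to the right and below (and the two forward diagonals) so each pair is counted once.
From row 1: 2 unlike of 5 pairs (running 2/5).
From row 2: 0 unlike of 1 pairs (running 2/6).
From row 3: 0 unlike of 1 pairs (running 2/7).
From row 4: 2 unlike of 4 pairs (running 4/11).
From row 5: 1 unlike of 9 pairs (running 5/20).
From row 6: 2 unlike of 6 pairs (running 7/26).
Total adjacent occupied pairs: 26; unlike-type pairs: 7.
7/26 is already in lowest terms.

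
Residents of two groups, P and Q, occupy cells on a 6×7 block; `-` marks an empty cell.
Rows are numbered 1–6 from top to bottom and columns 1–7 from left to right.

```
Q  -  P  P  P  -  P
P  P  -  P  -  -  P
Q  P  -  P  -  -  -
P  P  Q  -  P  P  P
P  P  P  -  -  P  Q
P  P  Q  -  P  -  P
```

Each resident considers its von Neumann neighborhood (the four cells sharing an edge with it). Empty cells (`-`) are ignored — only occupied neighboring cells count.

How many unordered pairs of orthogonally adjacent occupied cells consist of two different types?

Scan each occupied cell's neighbors to the right and below so each pair is counted once.
From row 1: 1 unlike of 5 pairs (running 1/5).
From row 2: 1 unlike of 4 pairs (running 2/9).
From row 3: 2 unlike of 3 pairs (running 4/12).
From row 4: 3 unlike of 9 pairs (running 7/21).
From row 5: 3 unlike of 7 pairs (running 10/28).
From row 6: 1 unlike of 2 pairs (running 11/30).
Total adjacent occupied pairs: 30; unlike-type pairs: 11.

11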